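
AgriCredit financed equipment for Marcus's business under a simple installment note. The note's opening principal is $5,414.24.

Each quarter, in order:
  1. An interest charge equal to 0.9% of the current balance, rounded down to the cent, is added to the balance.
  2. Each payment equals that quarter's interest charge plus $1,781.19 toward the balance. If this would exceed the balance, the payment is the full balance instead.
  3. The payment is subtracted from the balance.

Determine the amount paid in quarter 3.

$1,797.85

Quarter 1: $5,414.24 +$48.72 interest = $5,462.96; pay $1,829.91 → $3,633.05
Quarter 2: $3,633.05 +$32.69 interest = $3,665.74; pay $1,813.88 → $1,851.86
Quarter 3: $1,851.86 +$16.66 interest = $1,868.52; pay $1,797.85 → $70.67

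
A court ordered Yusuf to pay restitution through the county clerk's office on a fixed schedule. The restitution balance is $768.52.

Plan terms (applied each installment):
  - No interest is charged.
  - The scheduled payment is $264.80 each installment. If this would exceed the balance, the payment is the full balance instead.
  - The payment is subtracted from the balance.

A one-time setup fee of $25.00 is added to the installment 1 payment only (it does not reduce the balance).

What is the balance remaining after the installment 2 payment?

$238.92

# | Opening | Payment | Fee | End bal
1 | $768.52 | $264.80 | $25.00 | $503.72
2 | $503.72 | $264.80 | — | $238.92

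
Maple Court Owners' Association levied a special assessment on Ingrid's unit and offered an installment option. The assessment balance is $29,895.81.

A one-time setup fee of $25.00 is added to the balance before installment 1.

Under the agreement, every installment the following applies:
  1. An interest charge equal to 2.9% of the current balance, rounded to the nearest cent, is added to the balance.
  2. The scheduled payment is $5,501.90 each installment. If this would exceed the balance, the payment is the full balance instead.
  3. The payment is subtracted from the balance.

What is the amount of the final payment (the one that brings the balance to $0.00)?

$20.66

Installment 1: $29,920.81 +$867.70 interest = $30,788.51; pay $5,501.90 → $25,286.61
Installment 2: $25,286.61 +$733.31 interest = $26,019.92; pay $5,501.90 → $20,518.02
Installment 3: $20,518.02 +$595.02 interest = $21,113.04; pay $5,501.90 → $15,611.14
Installment 4: $15,611.14 +$452.72 interest = $16,063.86; pay $5,501.90 → $10,561.96
Installment 5: $10,561.96 +$306.30 interest = $10,868.26; pay $5,501.90 → $5,366.36
Installment 6: $5,366.36 +$155.62 interest = $5,521.98; pay $5,501.90 → $20.08
Installment 7: $20.08 +$0.58 interest = $20.66; pay $20.66 → $0.00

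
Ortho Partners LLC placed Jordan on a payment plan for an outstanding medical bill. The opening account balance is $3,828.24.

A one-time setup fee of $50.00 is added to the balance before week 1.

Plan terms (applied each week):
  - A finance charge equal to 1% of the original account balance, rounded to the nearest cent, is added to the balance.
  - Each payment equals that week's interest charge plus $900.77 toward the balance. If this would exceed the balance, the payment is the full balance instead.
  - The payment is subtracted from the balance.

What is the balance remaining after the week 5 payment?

Week 1: opening $3,878.24; interest $38.28 → $3,916.52; payment $939.05; balance $2,977.47
Week 2: opening $2,977.47; interest $38.28 → $3,015.75; payment $939.05; balance $2,076.70
Week 3: opening $2,076.70; interest $38.28 → $2,114.98; payment $939.05; balance $1,175.93
Week 4: opening $1,175.93; interest $38.28 → $1,214.21; payment $939.05; balance $275.16
Week 5: opening $275.16; interest $38.28 → $313.44; payment $313.44; balance $0.00

$0.00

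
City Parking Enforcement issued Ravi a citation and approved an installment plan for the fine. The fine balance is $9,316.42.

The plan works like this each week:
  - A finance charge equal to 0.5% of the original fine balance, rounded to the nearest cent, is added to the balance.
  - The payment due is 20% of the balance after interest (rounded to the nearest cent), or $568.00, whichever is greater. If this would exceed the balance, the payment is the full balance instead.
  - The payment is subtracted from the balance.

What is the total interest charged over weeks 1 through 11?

Week 1: opening $9,316.42; interest $46.58 → $9,363.00; payment $1,872.60; balance $7,490.40
Week 2: opening $7,490.40; interest $46.58 → $7,536.98; payment $1,507.40; balance $6,029.58
Week 3: opening $6,029.58; interest $46.58 → $6,076.16; payment $1,215.23; balance $4,860.93
Week 4: opening $4,860.93; interest $46.58 → $4,907.51; payment $981.50; balance $3,926.01
Week 5: opening $3,926.01; interest $46.58 → $3,972.59; payment $794.52; balance $3,178.07
Week 6: opening $3,178.07; interest $46.58 → $3,224.65; payment $644.93; balance $2,579.72
Week 7: opening $2,579.72; interest $46.58 → $2,626.30; payment $568.00; balance $2,058.30
Week 8: opening $2,058.30; interest $46.58 → $2,104.88; payment $568.00; balance $1,536.88
Week 9: opening $1,536.88; interest $46.58 → $1,583.46; payment $568.00; balance $1,015.46
Week 10: opening $1,015.46; interest $46.58 → $1,062.04; payment $568.00; balance $494.04
Week 11: opening $494.04; interest $46.58 → $540.62; payment $540.62; balance $0.00
Total interest: $46.58 + $46.58 + $46.58 + $46.58 + $46.58 + $46.58 + $46.58 + $46.58 + $46.58 + $46.58 + $46.58 = $512.38

$512.38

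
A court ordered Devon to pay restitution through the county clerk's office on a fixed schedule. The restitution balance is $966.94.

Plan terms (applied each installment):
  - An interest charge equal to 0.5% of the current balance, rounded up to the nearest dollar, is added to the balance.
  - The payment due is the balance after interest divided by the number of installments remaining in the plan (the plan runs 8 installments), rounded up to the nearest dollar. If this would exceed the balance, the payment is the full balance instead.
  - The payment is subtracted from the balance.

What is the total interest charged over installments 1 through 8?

$26.00

Installment 1: opening $966.94; interest $5.00 → $971.94; payment $122.00; balance $849.94
Installment 2: opening $849.94; interest $5.00 → $854.94; payment $123.00; balance $731.94
Installment 3: opening $731.94; interest $4.00 → $735.94; payment $123.00; balance $612.94
Installment 4: opening $612.94; interest $4.00 → $616.94; payment $124.00; balance $492.94
Installment 5: opening $492.94; interest $3.00 → $495.94; payment $124.00; balance $371.94
Installment 6: opening $371.94; interest $2.00 → $373.94; payment $125.00; balance $248.94
Installment 7: opening $248.94; interest $2.00 → $250.94; payment $126.00; balance $124.94
Installment 8: opening $124.94; interest $1.00 → $125.94; payment $125.94; balance $0.00
Total interest: $5.00 + $5.00 + $4.00 + $4.00 + $3.00 + $2.00 + $2.00 + $1.00 = $26.00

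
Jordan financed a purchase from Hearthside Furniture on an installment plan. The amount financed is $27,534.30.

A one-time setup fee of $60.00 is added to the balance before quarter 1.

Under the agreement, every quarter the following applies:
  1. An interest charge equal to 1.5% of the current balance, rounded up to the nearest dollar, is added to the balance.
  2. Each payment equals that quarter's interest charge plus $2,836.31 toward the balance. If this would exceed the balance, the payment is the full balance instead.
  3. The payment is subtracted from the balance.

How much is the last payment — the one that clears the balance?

$2,099.51

Quarter 1: $27,594.30 +$414.00 interest = $28,008.30; pay $3,250.31 → $24,757.99
Quarter 2: $24,757.99 +$372.00 interest = $25,129.99; pay $3,208.31 → $21,921.68
Quarter 3: $21,921.68 +$329.00 interest = $22,250.68; pay $3,165.31 → $19,085.37
Quarter 4: $19,085.37 +$287.00 interest = $19,372.37; pay $3,123.31 → $16,249.06
Quarter 5: $16,249.06 +$244.00 interest = $16,493.06; pay $3,080.31 → $13,412.75
Quarter 6: $13,412.75 +$202.00 interest = $13,614.75; pay $3,038.31 → $10,576.44
Quarter 7: $10,576.44 +$159.00 interest = $10,735.44; pay $2,995.31 → $7,740.13
Quarter 8: $7,740.13 +$117.00 interest = $7,857.13; pay $2,953.31 → $4,903.82
Quarter 9: $4,903.82 +$74.00 interest = $4,977.82; pay $2,910.31 → $2,067.51
Quarter 10: $2,067.51 +$32.00 interest = $2,099.51; pay $2,099.51 → $0.00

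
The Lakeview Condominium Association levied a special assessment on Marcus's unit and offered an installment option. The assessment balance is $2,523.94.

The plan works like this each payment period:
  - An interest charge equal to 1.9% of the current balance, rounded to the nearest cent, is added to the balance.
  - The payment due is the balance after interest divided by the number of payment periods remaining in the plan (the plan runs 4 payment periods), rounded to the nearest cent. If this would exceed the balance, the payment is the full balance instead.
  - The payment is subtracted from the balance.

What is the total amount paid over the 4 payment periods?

Payment period 1: $2,523.94 +$47.95 interest = $2,571.89; pay $642.97 → $1,928.92
Payment period 2: $1,928.92 +$36.65 interest = $1,965.57; pay $655.19 → $1,310.38
Payment period 3: $1,310.38 +$24.90 interest = $1,335.28; pay $667.64 → $667.64
Payment period 4: $667.64 +$12.69 interest = $680.33; pay $680.33 → $0.00
Total paid: $2,646.13

$2,646.13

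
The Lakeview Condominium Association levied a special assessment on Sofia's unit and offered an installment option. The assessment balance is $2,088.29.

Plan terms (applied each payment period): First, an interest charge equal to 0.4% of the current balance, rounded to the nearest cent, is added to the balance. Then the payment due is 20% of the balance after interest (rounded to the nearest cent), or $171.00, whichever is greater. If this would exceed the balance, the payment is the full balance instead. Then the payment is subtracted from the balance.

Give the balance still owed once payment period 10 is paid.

Payment period 1: $2,088.29 +$8.35 interest = $2,096.64; pay $419.33 → $1,677.31
Payment period 2: $1,677.31 +$6.71 interest = $1,684.02; pay $336.80 → $1,347.22
Payment period 3: $1,347.22 +$5.39 interest = $1,352.61; pay $270.52 → $1,082.09
Payment period 4: $1,082.09 +$4.33 interest = $1,086.42; pay $217.28 → $869.14
Payment period 5: $869.14 +$3.48 interest = $872.62; pay $174.52 → $698.10
Payment period 6: $698.10 +$2.79 interest = $700.89; pay $171.00 → $529.89
Payment period 7: $529.89 +$2.12 interest = $532.01; pay $171.00 → $361.01
Payment period 8: $361.01 +$1.44 interest = $362.45; pay $171.00 → $191.45
Payment period 9: $191.45 +$0.77 interest = $192.22; pay $171.00 → $21.22
Payment period 10: $21.22 +$0.08 interest = $21.30; pay $21.30 → $0.00

$0.00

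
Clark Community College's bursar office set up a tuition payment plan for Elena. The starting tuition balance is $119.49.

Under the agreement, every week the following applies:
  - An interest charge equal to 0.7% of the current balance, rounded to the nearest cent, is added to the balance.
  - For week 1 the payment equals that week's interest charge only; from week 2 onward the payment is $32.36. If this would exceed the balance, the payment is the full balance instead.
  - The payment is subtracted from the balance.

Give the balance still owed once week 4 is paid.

Week 1: $119.49 +$0.84 interest = $120.33; pay $0.84 → $119.49
Week 2: $119.49 +$0.84 interest = $120.33; pay $32.36 → $87.97
Week 3: $87.97 +$0.62 interest = $88.59; pay $32.36 → $56.23
Week 4: $56.23 +$0.39 interest = $56.62; pay $32.36 → $24.26

$24.26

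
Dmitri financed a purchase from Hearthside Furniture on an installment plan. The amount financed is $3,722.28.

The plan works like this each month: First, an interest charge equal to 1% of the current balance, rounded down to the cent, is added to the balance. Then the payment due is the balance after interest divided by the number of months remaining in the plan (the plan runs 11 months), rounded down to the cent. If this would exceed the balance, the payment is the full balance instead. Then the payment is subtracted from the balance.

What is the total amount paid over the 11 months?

$3,953.18

# | Opening | Interest | Payment | End bal
1 | $3,722.28 | $37.22 | $341.77 | $3,417.73
2 | $3,417.73 | $34.17 | $345.19 | $3,106.71
3 | $3,106.71 | $31.06 | $348.64 | $2,789.13
4 | $2,789.13 | $27.89 | $352.12 | $2,464.90
5 | $2,464.90 | $24.64 | $355.64 | $2,133.90
6 | $2,133.90 | $21.33 | $359.20 | $1,796.03
7 | $1,796.03 | $17.96 | $362.79 | $1,451.20
8 | $1,451.20 | $14.51 | $366.42 | $1,099.29
9 | $1,099.29 | $10.99 | $370.09 | $740.19
10 | $740.19 | $7.40 | $373.79 | $373.80
11 | $373.80 | $3.73 | $377.53 | $0.00
Total paid: $3,953.18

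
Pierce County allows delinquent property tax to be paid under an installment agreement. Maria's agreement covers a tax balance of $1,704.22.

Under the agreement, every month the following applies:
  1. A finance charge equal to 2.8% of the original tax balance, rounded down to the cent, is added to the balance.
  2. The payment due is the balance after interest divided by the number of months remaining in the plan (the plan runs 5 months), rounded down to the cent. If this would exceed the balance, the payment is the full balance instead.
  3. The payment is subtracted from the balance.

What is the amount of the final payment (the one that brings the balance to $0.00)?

# | Opening | Interest | Payment | End bal
1 | $1,704.22 | $47.71 | $350.38 | $1,401.55
2 | $1,401.55 | $47.71 | $362.31 | $1,086.95
3 | $1,086.95 | $47.71 | $378.22 | $756.44
4 | $756.44 | $47.71 | $402.07 | $402.08
5 | $402.08 | $47.71 | $449.79 | $0.00

$449.79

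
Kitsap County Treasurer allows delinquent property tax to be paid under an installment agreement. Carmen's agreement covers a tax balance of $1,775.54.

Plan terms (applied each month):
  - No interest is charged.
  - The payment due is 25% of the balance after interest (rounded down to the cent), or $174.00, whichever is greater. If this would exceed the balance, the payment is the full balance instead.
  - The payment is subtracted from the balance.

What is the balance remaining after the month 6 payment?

$213.81

Month 1: opening $1,775.54; payment $443.88; balance $1,331.66
Month 2: opening $1,331.66; payment $332.91; balance $998.75
Month 3: opening $998.75; payment $249.68; balance $749.07
Month 4: opening $749.07; payment $187.26; balance $561.81
Month 5: opening $561.81; payment $174.00; balance $387.81
Month 6: opening $387.81; payment $174.00; balance $213.81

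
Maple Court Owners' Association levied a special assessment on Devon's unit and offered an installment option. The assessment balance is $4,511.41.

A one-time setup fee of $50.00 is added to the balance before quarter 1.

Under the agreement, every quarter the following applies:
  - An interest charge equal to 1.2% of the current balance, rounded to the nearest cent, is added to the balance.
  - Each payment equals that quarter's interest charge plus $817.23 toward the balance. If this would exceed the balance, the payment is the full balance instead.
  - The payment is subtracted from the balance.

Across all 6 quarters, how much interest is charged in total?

$181.32

# | Opening | Interest | Payment | End bal
1 | $4,561.41 | $54.74 | $871.97 | $3,744.18
2 | $3,744.18 | $44.93 | $862.16 | $2,926.95
3 | $2,926.95 | $35.12 | $852.35 | $2,109.72
4 | $2,109.72 | $25.32 | $842.55 | $1,292.49
5 | $1,292.49 | $15.51 | $832.74 | $475.26
6 | $475.26 | $5.70 | $480.96 | $0.00
Total interest: $54.74 + $44.93 + $35.12 + $25.32 + $15.51 + $5.70 = $181.32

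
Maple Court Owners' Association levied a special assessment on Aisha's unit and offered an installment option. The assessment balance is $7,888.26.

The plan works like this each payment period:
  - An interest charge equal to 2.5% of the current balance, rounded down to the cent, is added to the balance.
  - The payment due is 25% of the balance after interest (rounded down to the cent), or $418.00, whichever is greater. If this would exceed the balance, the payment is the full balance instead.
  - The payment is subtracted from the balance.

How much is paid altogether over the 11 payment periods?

Payment period 1: $7,888.26 +$197.20 interest = $8,085.46; pay $2,021.36 → $6,064.10
Payment period 2: $6,064.10 +$151.60 interest = $6,215.70; pay $1,553.92 → $4,661.78
Payment period 3: $4,661.78 +$116.54 interest = $4,778.32; pay $1,194.58 → $3,583.74
Payment period 4: $3,583.74 +$89.59 interest = $3,673.33; pay $918.33 → $2,755.00
Payment period 5: $2,755.00 +$68.87 interest = $2,823.87; pay $705.96 → $2,117.91
Payment period 6: $2,117.91 +$52.94 interest = $2,170.85; pay $542.71 → $1,628.14
Payment period 7: $1,628.14 +$40.70 interest = $1,668.84; pay $418.00 → $1,250.84
Payment period 8: $1,250.84 +$31.27 interest = $1,282.11; pay $418.00 → $864.11
Payment period 9: $864.11 +$21.60 interest = $885.71; pay $418.00 → $467.71
Payment period 10: $467.71 +$11.69 interest = $479.40; pay $418.00 → $61.40
Payment period 11: $61.40 +$1.53 interest = $62.93; pay $62.93 → $0.00
Total paid: $8,671.79

$8,671.79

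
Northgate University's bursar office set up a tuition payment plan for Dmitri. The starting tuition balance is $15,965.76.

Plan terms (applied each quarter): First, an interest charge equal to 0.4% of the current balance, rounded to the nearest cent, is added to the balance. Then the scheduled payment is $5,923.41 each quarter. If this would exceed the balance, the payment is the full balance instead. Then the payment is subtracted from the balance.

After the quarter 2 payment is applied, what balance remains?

# | Opening | Interest | Payment | End bal
1 | $15,965.76 | $63.86 | $5,923.41 | $10,106.21
2 | $10,106.21 | $40.42 | $5,923.41 | $4,223.22

$4,223.22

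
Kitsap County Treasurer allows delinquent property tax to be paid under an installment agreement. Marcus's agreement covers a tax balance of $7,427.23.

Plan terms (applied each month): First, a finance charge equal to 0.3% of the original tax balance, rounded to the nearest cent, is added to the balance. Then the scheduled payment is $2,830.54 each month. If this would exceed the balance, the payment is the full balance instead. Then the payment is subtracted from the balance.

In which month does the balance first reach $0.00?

Month 1: opening $7,427.23; interest $22.28 → $7,449.51; payment $2,830.54; balance $4,618.97
Month 2: opening $4,618.97; interest $22.28 → $4,641.25; payment $2,830.54; balance $1,810.71
Month 3: opening $1,810.71; interest $22.28 → $1,832.99; payment $1,832.99; balance $0.00
Balance reaches $0.00 in month 3.

3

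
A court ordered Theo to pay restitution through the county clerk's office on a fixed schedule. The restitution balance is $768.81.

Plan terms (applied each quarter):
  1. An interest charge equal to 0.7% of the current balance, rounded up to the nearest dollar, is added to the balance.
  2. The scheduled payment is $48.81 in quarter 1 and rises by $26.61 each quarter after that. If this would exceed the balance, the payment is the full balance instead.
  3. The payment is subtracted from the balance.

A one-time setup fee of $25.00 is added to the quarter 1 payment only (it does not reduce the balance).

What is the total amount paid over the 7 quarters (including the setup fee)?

Quarter 1: $768.81 +$6.00 interest = $774.81; pay $48.81 (+ $25.00 fee) → $726.00
Quarter 2: $726.00 +$6.00 interest = $732.00; pay $75.42 → $656.58
Quarter 3: $656.58 +$5.00 interest = $661.58; pay $102.03 → $559.55
Quarter 4: $559.55 +$4.00 interest = $563.55; pay $128.64 → $434.91
Quarter 5: $434.91 +$4.00 interest = $438.91; pay $155.25 → $283.66
Quarter 6: $283.66 +$2.00 interest = $285.66; pay $181.86 → $103.80
Quarter 7: $103.80 +$1.00 interest = $104.80; pay $104.80 → $0.00
Total paid: $821.81

$821.81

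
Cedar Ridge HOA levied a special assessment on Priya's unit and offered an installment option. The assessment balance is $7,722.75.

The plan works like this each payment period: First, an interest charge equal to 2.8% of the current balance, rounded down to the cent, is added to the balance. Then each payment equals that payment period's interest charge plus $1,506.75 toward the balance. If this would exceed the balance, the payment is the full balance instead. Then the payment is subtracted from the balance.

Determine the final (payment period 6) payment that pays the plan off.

$194.29

Payment period 1: opening $7,722.75; interest $216.23 → $7,938.98; payment $1,722.98; balance $6,216.00
Payment period 2: opening $6,216.00; interest $174.04 → $6,390.04; payment $1,680.79; balance $4,709.25
Payment period 3: opening $4,709.25; interest $131.85 → $4,841.10; payment $1,638.60; balance $3,202.50
Payment period 4: opening $3,202.50; interest $89.67 → $3,292.17; payment $1,596.42; balance $1,695.75
Payment period 5: opening $1,695.75; interest $47.48 → $1,743.23; payment $1,554.23; balance $189.00
Payment period 6: opening $189.00; interest $5.29 → $194.29; payment $194.29; balance $0.00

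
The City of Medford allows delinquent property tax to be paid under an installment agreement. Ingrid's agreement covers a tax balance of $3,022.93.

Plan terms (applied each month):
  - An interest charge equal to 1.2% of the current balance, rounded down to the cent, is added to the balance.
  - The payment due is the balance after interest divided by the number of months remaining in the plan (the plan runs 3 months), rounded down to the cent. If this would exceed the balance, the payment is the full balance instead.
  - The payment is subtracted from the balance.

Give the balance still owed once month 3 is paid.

Month 1: $3,022.93 +$36.27 interest = $3,059.20; pay $1,019.73 → $2,039.47
Month 2: $2,039.47 +$24.47 interest = $2,063.94; pay $1,031.97 → $1,031.97
Month 3: $1,031.97 +$12.38 interest = $1,044.35; pay $1,044.35 → $0.00

$0.00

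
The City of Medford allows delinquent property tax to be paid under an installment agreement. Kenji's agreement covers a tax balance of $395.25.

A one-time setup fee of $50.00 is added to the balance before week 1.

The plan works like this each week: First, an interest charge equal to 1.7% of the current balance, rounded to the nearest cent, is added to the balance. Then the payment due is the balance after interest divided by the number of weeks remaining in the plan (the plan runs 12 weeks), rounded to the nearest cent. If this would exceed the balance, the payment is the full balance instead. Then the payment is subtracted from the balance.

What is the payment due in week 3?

$39.03

# | Opening | Interest | Payment | End bal
1 | $445.25 | $7.57 | $37.74 | $415.08
2 | $415.08 | $7.06 | $38.38 | $383.76
3 | $383.76 | $6.52 | $39.03 | $351.25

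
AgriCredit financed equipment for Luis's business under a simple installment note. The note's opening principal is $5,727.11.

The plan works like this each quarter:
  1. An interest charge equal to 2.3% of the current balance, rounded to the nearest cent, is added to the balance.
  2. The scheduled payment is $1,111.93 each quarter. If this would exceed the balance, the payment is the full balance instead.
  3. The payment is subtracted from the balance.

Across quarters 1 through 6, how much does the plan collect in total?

$6,168.73

# | Opening | Interest | Payment | End bal
1 | $5,727.11 | $131.72 | $1,111.93 | $4,746.90
2 | $4,746.90 | $109.18 | $1,111.93 | $3,744.15
3 | $3,744.15 | $86.12 | $1,111.93 | $2,718.34
4 | $2,718.34 | $62.52 | $1,111.93 | $1,668.93
5 | $1,668.93 | $38.39 | $1,111.93 | $595.39
6 | $595.39 | $13.69 | $609.08 | $0.00
Total paid: $6,168.73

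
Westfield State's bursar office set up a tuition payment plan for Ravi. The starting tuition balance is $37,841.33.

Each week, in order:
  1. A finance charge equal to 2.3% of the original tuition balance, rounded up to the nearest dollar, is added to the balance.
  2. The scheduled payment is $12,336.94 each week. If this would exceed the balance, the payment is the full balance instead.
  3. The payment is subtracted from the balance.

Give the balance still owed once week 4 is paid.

$0.00

Week 1: opening $37,841.33; interest $871.00 → $38,712.33; payment $12,336.94; balance $26,375.39
Week 2: opening $26,375.39; interest $871.00 → $27,246.39; payment $12,336.94; balance $14,909.45
Week 3: opening $14,909.45; interest $871.00 → $15,780.45; payment $12,336.94; balance $3,443.51
Week 4: opening $3,443.51; interest $871.00 → $4,314.51; payment $4,314.51; balance $0.00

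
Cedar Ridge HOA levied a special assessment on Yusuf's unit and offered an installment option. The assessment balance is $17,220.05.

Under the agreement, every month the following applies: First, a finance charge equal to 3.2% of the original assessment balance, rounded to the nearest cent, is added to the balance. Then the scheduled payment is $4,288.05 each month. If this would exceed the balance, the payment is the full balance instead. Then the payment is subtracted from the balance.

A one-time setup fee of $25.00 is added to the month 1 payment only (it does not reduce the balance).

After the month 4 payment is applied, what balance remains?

$2,272.01

Month 1: opening $17,220.05; interest $551.04 → $17,771.09; payment $4,288.05 (+ $25.00 fee); balance $13,483.04
Month 2: opening $13,483.04; interest $551.04 → $14,034.08; payment $4,288.05; balance $9,746.03
Month 3: opening $9,746.03; interest $551.04 → $10,297.07; payment $4,288.05; balance $6,009.02
Month 4: opening $6,009.02; interest $551.04 → $6,560.06; payment $4,288.05; balance $2,272.01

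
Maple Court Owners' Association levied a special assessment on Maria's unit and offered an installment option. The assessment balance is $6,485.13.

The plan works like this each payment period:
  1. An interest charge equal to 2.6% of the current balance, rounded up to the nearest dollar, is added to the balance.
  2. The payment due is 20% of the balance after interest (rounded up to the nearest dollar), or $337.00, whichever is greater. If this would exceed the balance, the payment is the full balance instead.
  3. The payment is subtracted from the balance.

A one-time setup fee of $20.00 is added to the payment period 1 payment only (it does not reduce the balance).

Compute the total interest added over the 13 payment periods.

Payment period 1: $6,485.13 +$169.00 interest = $6,654.13; pay $1,331.00 (+ $20.00 fee) → $5,323.13
Payment period 2: $5,323.13 +$139.00 interest = $5,462.13; pay $1,093.00 → $4,369.13
Payment period 3: $4,369.13 +$114.00 interest = $4,483.13; pay $897.00 → $3,586.13
Payment period 4: $3,586.13 +$94.00 interest = $3,680.13; pay $737.00 → $2,943.13
Payment period 5: $2,943.13 +$77.00 interest = $3,020.13; pay $605.00 → $2,415.13
Payment period 6: $2,415.13 +$63.00 interest = $2,478.13; pay $496.00 → $1,982.13
Payment period 7: $1,982.13 +$52.00 interest = $2,034.13; pay $407.00 → $1,627.13
Payment period 8: $1,627.13 +$43.00 interest = $1,670.13; pay $337.00 → $1,333.13
Payment period 9: $1,333.13 +$35.00 interest = $1,368.13; pay $337.00 → $1,031.13
Payment period 10: $1,031.13 +$27.00 interest = $1,058.13; pay $337.00 → $721.13
Payment period 11: $721.13 +$19.00 interest = $740.13; pay $337.00 → $403.13
Payment period 12: $403.13 +$11.00 interest = $414.13; pay $337.00 → $77.13
Payment period 13: $77.13 +$3.00 interest = $80.13; pay $80.13 → $0.00
Total interest: $169.00 + $139.00 + $114.00 + $94.00 + $77.00 + $63.00 + $52.00 + $43.00 + $35.00 + $27.00 + $19.00 + $11.00 + $3.00 = $846.00

$846.00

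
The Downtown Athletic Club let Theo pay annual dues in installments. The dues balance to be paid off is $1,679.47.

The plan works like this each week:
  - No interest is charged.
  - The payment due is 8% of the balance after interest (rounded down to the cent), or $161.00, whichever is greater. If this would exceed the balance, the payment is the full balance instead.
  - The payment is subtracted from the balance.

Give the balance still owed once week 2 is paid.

$1,357.47

# | Opening | Payment | End bal
1 | $1,679.47 | $161.00 | $1,518.47
2 | $1,518.47 | $161.00 | $1,357.47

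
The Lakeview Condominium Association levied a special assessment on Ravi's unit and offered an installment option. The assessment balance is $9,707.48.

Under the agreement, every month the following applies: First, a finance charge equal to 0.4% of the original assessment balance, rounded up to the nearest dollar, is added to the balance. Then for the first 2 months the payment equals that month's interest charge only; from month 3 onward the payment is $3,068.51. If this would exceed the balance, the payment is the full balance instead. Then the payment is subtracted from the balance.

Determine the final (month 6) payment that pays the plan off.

Month 1: $9,707.48 +$39.00 interest = $9,746.48; pay $39.00 → $9,707.48
Month 2: $9,707.48 +$39.00 interest = $9,746.48; pay $39.00 → $9,707.48
Month 3: $9,707.48 +$39.00 interest = $9,746.48; pay $3,068.51 → $6,677.97
Month 4: $6,677.97 +$39.00 interest = $6,716.97; pay $3,068.51 → $3,648.46
Month 5: $3,648.46 +$39.00 interest = $3,687.46; pay $3,068.51 → $618.95
Month 6: $618.95 +$39.00 interest = $657.95; pay $657.95 → $0.00

$657.95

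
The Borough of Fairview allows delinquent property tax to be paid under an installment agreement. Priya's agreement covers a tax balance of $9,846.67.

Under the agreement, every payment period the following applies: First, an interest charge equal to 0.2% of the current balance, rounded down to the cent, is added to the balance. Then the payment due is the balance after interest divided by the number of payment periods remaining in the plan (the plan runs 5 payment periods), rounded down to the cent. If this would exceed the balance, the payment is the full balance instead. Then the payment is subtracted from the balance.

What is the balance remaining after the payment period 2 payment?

$5,931.66

Payment period 1: $9,846.67 +$19.69 interest = $9,866.36; pay $1,973.27 → $7,893.09
Payment period 2: $7,893.09 +$15.78 interest = $7,908.87; pay $1,977.21 → $5,931.66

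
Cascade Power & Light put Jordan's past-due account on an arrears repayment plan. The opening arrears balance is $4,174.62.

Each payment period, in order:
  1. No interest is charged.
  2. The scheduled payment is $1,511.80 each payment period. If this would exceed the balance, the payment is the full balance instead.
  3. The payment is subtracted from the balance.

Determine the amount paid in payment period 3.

Payment period 1: opening $4,174.62; payment $1,511.80; balance $2,662.82
Payment period 2: opening $2,662.82; payment $1,511.80; balance $1,151.02
Payment period 3: opening $1,151.02; payment $1,151.02; balance $0.00

$1,151.02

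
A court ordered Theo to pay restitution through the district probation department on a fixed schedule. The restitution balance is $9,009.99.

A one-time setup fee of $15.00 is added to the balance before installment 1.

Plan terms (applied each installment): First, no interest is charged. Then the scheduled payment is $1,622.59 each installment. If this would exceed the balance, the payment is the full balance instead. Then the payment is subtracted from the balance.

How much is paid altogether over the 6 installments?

Installment 1: opening $9,024.99; payment $1,622.59; balance $7,402.40
Installment 2: opening $7,402.40; payment $1,622.59; balance $5,779.81
Installment 3: opening $5,779.81; payment $1,622.59; balance $4,157.22
Installment 4: opening $4,157.22; payment $1,622.59; balance $2,534.63
Installment 5: opening $2,534.63; payment $1,622.59; balance $912.04
Installment 6: opening $912.04; payment $912.04; balance $0.00
Total paid: $9,024.99

$9,024.99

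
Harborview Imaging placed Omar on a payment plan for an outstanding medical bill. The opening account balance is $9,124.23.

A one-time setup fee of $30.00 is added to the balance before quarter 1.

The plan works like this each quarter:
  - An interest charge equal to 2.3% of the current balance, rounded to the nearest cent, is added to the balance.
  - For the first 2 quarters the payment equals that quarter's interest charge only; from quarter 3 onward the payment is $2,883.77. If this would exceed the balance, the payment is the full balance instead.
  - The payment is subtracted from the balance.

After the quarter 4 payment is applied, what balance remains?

$3,746.30

Quarter 1: opening $9,154.23; interest $210.55 → $9,364.78; payment $210.55; balance $9,154.23
Quarter 2: opening $9,154.23; interest $210.55 → $9,364.78; payment $210.55; balance $9,154.23
Quarter 3: opening $9,154.23; interest $210.55 → $9,364.78; payment $2,883.77; balance $6,481.01
Quarter 4: opening $6,481.01; interest $149.06 → $6,630.07; payment $2,883.77; balance $3,746.30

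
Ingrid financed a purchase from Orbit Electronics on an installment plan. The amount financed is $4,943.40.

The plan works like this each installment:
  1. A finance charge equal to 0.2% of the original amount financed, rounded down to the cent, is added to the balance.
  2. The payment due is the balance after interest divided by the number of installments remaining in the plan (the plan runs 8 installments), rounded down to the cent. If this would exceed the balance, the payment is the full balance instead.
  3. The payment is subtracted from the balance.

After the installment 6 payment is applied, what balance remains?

Installment 1: opening $4,943.40; interest $9.88 → $4,953.28; payment $619.16; balance $4,334.12
Installment 2: opening $4,334.12; interest $9.88 → $4,344.00; payment $620.57; balance $3,723.43
Installment 3: opening $3,723.43; interest $9.88 → $3,733.31; payment $622.21; balance $3,111.10
Installment 4: opening $3,111.10; interest $9.88 → $3,120.98; payment $624.19; balance $2,496.79
Installment 5: opening $2,496.79; interest $9.88 → $2,506.67; payment $626.66; balance $1,880.01
Installment 6: opening $1,880.01; interest $9.88 → $1,889.89; payment $629.96; balance $1,259.93

$1,259.93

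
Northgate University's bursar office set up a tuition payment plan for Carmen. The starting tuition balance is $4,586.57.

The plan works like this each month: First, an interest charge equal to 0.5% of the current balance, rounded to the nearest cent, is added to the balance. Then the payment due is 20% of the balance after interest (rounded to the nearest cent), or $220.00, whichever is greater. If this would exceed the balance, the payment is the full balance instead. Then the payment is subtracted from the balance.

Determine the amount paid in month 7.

Month 1: $4,586.57 +$22.93 interest = $4,609.50; pay $921.90 → $3,687.60
Month 2: $3,687.60 +$18.44 interest = $3,706.04; pay $741.21 → $2,964.83
Month 3: $2,964.83 +$14.82 interest = $2,979.65; pay $595.93 → $2,383.72
Month 4: $2,383.72 +$11.92 interest = $2,395.64; pay $479.13 → $1,916.51
Month 5: $1,916.51 +$9.58 interest = $1,926.09; pay $385.22 → $1,540.87
Month 6: $1,540.87 +$7.70 interest = $1,548.57; pay $309.71 → $1,238.86
Month 7: $1,238.86 +$6.19 interest = $1,245.05; pay $249.01 → $996.04

$249.01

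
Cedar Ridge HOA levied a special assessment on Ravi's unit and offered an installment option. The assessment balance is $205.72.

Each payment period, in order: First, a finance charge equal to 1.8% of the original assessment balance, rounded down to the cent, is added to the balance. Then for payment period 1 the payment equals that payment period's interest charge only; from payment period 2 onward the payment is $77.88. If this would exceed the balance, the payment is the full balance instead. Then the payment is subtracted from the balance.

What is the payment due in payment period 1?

# | Opening | Interest | Payment | End bal
1 | $205.72 | $3.70 | $3.70 | $205.72

$3.70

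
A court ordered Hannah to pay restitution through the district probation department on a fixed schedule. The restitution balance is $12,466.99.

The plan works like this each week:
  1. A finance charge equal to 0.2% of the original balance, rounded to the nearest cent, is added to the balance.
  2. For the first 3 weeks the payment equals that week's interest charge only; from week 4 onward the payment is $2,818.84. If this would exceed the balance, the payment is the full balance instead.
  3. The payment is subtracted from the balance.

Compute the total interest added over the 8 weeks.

Week 1: opening $12,466.99; interest $24.93 → $12,491.92; payment $24.93; balance $12,466.99
Week 2: opening $12,466.99; interest $24.93 → $12,491.92; payment $24.93; balance $12,466.99
Week 3: opening $12,466.99; interest $24.93 → $12,491.92; payment $24.93; balance $12,466.99
Week 4: opening $12,466.99; interest $24.93 → $12,491.92; payment $2,818.84; balance $9,673.08
Week 5: opening $9,673.08; interest $24.93 → $9,698.01; payment $2,818.84; balance $6,879.17
Week 6: opening $6,879.17; interest $24.93 → $6,904.10; payment $2,818.84; balance $4,085.26
Week 7: opening $4,085.26; interest $24.93 → $4,110.19; payment $2,818.84; balance $1,291.35
Week 8: opening $1,291.35; interest $24.93 → $1,316.28; payment $1,316.28; balance $0.00
Total interest: $24.93 + $24.93 + $24.93 + $24.93 + $24.93 + $24.93 + $24.93 + $24.93 = $199.44

$199.44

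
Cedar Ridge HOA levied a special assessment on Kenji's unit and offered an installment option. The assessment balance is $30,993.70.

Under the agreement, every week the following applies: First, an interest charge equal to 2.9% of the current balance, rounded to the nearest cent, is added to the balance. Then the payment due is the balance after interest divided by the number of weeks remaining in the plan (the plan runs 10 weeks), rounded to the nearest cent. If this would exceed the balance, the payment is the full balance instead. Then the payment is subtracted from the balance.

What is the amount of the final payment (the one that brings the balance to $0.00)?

Week 1: opening $30,993.70; interest $898.82 → $31,892.52; payment $3,189.25; balance $28,703.27
Week 2: opening $28,703.27; interest $832.39 → $29,535.66; payment $3,281.74; balance $26,253.92
Week 3: opening $26,253.92; interest $761.36 → $27,015.28; payment $3,376.91; balance $23,638.37
Week 4: opening $23,638.37; interest $685.51 → $24,323.88; payment $3,474.84; balance $20,849.04
Week 5: opening $20,849.04; interest $604.62 → $21,453.66; payment $3,575.61; balance $17,878.05
Week 6: opening $17,878.05; interest $518.46 → $18,396.51; payment $3,679.30; balance $14,717.21
Week 7: opening $14,717.21; interest $426.80 → $15,144.01; payment $3,786.00; balance $11,358.01
Week 8: opening $11,358.01; interest $329.38 → $11,687.39; payment $3,895.80; balance $7,791.59
Week 9: opening $7,791.59; interest $225.96 → $8,017.55; payment $4,008.78; balance $4,008.77
Week 10: opening $4,008.77; interest $116.25 → $4,125.02; payment $4,125.02; balance $0.00

$4,125.02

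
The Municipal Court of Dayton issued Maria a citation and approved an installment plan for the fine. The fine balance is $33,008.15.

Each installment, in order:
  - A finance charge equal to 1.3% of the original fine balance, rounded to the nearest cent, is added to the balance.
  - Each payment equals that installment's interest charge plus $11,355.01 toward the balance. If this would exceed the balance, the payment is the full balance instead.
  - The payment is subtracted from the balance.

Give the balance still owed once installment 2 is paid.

$10,298.13

Installment 1: $33,008.15 +$429.11 interest = $33,437.26; pay $11,784.12 → $21,653.14
Installment 2: $21,653.14 +$429.11 interest = $22,082.25; pay $11,784.12 → $10,298.13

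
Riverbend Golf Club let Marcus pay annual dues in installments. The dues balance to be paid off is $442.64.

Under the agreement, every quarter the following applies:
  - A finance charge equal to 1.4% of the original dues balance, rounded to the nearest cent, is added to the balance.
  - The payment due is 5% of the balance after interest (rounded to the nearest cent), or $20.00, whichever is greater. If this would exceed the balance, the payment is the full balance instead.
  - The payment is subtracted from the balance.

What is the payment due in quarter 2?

# | Opening | Interest | Payment | End bal
1 | $442.64 | $6.20 | $22.44 | $426.40
2 | $426.40 | $6.20 | $21.63 | $410.97

$21.63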